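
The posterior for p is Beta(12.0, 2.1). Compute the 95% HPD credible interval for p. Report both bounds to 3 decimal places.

[0.673, 0.993]

The posterior is unimodal and skewed, so the HPD interval has equal density at both endpoints and is the shortest 95% interval.
Solving f(0.673) = f(0.993) with F(0.993) − F(0.673) = 0.95 gives [0.673, 0.993].
For comparison, the equal-tailed interval is [0.632, 0.978]; the HPD is narrower and shifted toward the mode.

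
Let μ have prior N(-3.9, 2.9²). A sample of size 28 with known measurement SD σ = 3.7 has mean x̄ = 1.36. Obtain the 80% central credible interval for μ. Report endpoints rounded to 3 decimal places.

Posterior precision = 1/2.9² + 28/3.7² = 0.1189 + 2.0453 = 2.1642, so posterior SD = 0.6798.
Posterior mean = (-3.9/2.9² + 28·1.36/3.7²) / 2.1642 = 1.0710.
Interval: 1.0710 ± 1.282 × 0.6798 → [0.200, 1.942].

[0.200, 1.942]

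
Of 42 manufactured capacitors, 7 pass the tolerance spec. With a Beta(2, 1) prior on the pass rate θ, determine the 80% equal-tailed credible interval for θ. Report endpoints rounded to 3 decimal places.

[0.127, 0.279]

Posterior: Beta(2+7, 1+35) = Beta(9, 36).
Equal-tailed 80% interval: the 0.1 and 0.9 quantiles of Beta(9, 36).
Posterior mean ≈ 0.200, SD ≈ 0.059; a Normal approximation gives roughly [0.124, 0.276].
Exact: F⁻¹(0.1) = 0.127; F⁻¹(0.9) = 0.279.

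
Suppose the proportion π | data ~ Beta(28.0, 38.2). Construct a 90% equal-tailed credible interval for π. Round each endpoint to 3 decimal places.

Posterior: Beta(28.0, 38.2).
Equal-tailed 90% interval: the 0.05 and 0.95 quantiles of Beta(28.0, 38.2).
Posterior mean ≈ 0.423, SD ≈ 0.060; a Normal approximation gives roughly [0.324, 0.522].
Exact: F⁻¹(0.05) = 0.325; F⁻¹(0.95) = 0.524.

[0.325, 0.524]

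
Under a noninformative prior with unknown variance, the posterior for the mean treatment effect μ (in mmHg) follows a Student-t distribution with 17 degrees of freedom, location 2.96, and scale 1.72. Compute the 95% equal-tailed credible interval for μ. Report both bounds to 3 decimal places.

[-0.669, 6.589]

The t_17 distribution is symmetric; the 95% interval is 2.96 ± t·1.72 with t_{0.975,17} = 2.110.
Half-width: 2.110 × 1.72 = 3.629.
2.96 − 3.629 = -0.669; 2.96 + 3.629 = 6.589.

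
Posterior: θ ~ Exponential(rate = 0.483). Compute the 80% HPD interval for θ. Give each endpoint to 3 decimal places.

[0.000, 3.332]

The exponential density is strictly decreasing on [0, ∞), so the HPD interval is anchored at 0: [0, q] with P(θ ≤ q) = 0.80.
q = −ln(1 − 0.80) / 0.483 = 1.6094 / 0.483 = 3.332.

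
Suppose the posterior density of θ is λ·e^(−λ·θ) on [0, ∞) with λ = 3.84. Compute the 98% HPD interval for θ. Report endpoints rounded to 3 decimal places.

[0.000, 1.019]

The exponential density is strictly decreasing on [0, ∞), so the HPD interval is anchored at 0: [0, q] with P(θ ≤ q) = 0.98.
q = −ln(1 − 0.98) / 3.84 = 3.9120 / 3.84 = 1.019.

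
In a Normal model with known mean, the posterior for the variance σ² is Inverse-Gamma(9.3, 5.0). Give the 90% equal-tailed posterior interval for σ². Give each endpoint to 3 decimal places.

Inverse-Gamma(9.3, 5.0) quantiles: F⁻¹(0.05) and F⁻¹(0.95).
Equivalently, 1/σ² ~ Gamma(9.3, rate = 5.0); invert its 0.95 and 0.05 quantiles.
Posterior mean ≈ 0.602, SD ≈ 0.223; a Normal approximation gives roughly [0.236, 0.969].
Exact: lower = 0.337; upper = 1.018.

[0.337, 1.018]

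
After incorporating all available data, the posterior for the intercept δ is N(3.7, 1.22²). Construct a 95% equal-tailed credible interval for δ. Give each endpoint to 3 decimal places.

The posterior is symmetric, so the 95% equal-tailed interval is δ = 3.7 ± z·1.22 with z = 1.960.
Half-width: 1.960 × 1.22 = 2.391.
3.7 − 2.391 = 1.309; 3.7 + 2.391 = 6.091.

[1.309, 6.091]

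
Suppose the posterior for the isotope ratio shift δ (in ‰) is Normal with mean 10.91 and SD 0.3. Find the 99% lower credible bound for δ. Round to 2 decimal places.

10.21

Need L with P(δ ≥ L) = 0.99: L = 10.91 − z_{0.01}·0.3.
z = 2.326; L = 10.91 − 2.326 × 0.3 = 10.21.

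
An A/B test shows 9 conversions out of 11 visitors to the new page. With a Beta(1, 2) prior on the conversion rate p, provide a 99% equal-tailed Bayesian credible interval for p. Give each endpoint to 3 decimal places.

Posterior: Beta(1+9, 2+2) = Beta(10, 4).
Equal-tailed 99% interval: the 0.005 and 0.995 quantiles of Beta(10, 4).
Posterior mean ≈ 0.714, SD ≈ 0.117; a Normal approximation gives roughly [0.414, 1.015].
Exact: F⁻¹(0.005) = 0.379; F⁻¹(0.995) = 0.943.

[0.379, 0.943]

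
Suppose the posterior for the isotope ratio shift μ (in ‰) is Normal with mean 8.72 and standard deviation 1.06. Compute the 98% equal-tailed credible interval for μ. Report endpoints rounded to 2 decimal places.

[6.25, 11.19]

The posterior is symmetric, so the 98% equal-tailed interval is μ = 8.72 ± z·1.06 with z = 2.326.
Half-width: 2.326 × 1.06 = 2.47.
8.72 − 2.47 = 6.25; 8.72 + 2.47 = 11.19.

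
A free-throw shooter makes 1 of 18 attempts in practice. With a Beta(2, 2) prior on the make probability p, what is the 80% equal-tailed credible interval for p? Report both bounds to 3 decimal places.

[0.054, 0.234]

Posterior: Beta(2+1, 2+17) = Beta(3, 19).
Equal-tailed 80% interval: the 0.1 and 0.9 quantiles of Beta(3, 19).
Posterior mean ≈ 0.136, SD ≈ 0.072; a Normal approximation gives roughly [0.045, 0.228].
Exact: F⁻¹(0.1) = 0.054; F⁻¹(0.9) = 0.234.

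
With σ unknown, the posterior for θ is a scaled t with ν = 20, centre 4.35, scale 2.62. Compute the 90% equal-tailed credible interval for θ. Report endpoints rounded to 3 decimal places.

[-0.169, 8.869]

The t_20 distribution is symmetric; the 90% interval is 4.35 ± t·2.62 with t_{0.95,20} = 1.725.
Half-width: 1.725 × 2.62 = 4.519.
4.35 − 4.519 = -0.169; 4.35 + 4.519 = 8.869.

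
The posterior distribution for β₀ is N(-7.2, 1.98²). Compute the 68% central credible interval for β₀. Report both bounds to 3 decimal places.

The posterior is symmetric, so the 68% equal-tailed interval is β₀ = -7.2 ± z·1.98 with z = 0.994.
Half-width: 0.994 × 1.98 = 1.969.
-7.2 − 1.969 = -9.169; -7.2 + 1.969 = -5.231.

[-9.169, -5.231]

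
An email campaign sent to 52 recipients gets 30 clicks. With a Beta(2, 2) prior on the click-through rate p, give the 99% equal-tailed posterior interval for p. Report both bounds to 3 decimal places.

Posterior: Beta(2+30, 2+22) = Beta(32, 24).
Equal-tailed 99% interval: the 0.005 and 0.995 quantiles of Beta(32, 24).
Posterior mean ≈ 0.571, SD ≈ 0.066; a Normal approximation gives roughly [0.403, 0.740].
Exact: F⁻¹(0.005) = 0.401; F⁻¹(0.995) = 0.733.

[0.401, 0.733]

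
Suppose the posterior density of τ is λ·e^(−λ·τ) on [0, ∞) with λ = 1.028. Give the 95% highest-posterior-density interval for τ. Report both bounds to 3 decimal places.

[0.000, 2.914]

The exponential density is strictly decreasing on [0, ∞), so the HPD interval is anchored at 0: [0, q] with P(τ ≤ q) = 0.95.
q = −ln(1 − 0.95) / 1.028 = 2.9957 / 1.028 = 2.914.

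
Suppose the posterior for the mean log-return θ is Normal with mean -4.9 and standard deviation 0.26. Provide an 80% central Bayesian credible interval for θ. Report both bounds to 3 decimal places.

[-5.233, -4.567]

The posterior is symmetric, so the 80% equal-tailed interval is θ = -4.9 ± z·0.26 with z = 1.282.
Half-width: 1.282 × 0.26 = 0.333.
-4.9 − 0.333 = -5.233; -4.9 + 0.333 = -4.567.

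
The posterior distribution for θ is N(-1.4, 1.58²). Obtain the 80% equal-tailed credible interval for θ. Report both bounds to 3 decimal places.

[-3.425, 0.625]

The posterior is symmetric, so the 80% equal-tailed interval is θ = -1.4 ± z·1.58 with z = 1.282.
Half-width: 1.282 × 1.58 = 2.025.
-1.4 − 2.025 = -3.425; -1.4 + 2.025 = 0.625.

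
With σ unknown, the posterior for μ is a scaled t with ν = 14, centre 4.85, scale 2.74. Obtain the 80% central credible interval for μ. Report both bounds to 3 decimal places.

[1.165, 8.535]

The t_14 distribution is symmetric; the 80% interval is 4.85 ± t·2.74 with t_{0.9,14} = 1.345.
Half-width: 1.345 × 2.74 = 3.685.
4.85 − 3.685 = 1.165; 4.85 + 3.685 = 8.535.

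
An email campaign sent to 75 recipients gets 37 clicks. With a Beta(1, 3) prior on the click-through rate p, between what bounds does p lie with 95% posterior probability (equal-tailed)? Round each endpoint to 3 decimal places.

[0.372, 0.591]

Posterior: Beta(1+37, 3+38) = Beta(38, 41).
Equal-tailed 95% interval: the 0.025 and 0.975 quantiles of Beta(38, 41).
Posterior mean ≈ 0.481, SD ≈ 0.056; a Normal approximation gives roughly [0.372, 0.590].
Exact: F⁻¹(0.025) = 0.372; F⁻¹(0.975) = 0.591.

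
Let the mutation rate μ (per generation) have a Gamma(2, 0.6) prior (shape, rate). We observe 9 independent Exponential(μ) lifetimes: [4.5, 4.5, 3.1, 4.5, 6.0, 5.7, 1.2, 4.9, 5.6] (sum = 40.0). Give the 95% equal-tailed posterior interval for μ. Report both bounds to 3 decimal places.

Posterior: Gamma(2+9, 0.6+40.0) = Gamma(11, 40.6) (shape, rate).
Equal-tailed 95% interval: Gamma(11, 40.6) quantiles at 0.025 and 0.975.
Posterior mean ≈ 0.271, SD ≈ 0.082; a Normal approximation gives roughly [0.111, 0.431].
Exact: lower = 0.135; upper = 0.453.

[0.135, 0.453]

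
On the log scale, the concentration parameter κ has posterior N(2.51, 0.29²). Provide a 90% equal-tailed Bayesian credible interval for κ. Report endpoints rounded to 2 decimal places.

[7.64, 19.83]

On the log scale the 90% interval is 2.51 ± 1.645 × 0.29 = [2.0330, 2.9870].
Exponentiate: [e^2.0330, e^2.9870] = [7.64, 19.83].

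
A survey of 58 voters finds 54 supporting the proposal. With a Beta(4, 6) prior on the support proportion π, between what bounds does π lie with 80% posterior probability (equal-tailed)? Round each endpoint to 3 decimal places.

Posterior: Beta(4+54, 6+4) = Beta(58, 10).
Equal-tailed 80% interval: the 0.1 and 0.9 quantiles of Beta(58, 10).
Posterior mean ≈ 0.853, SD ≈ 0.043; a Normal approximation gives roughly [0.798, 0.908].
Exact: F⁻¹(0.1) = 0.796; F⁻¹(0.9) = 0.905.

[0.796, 0.905]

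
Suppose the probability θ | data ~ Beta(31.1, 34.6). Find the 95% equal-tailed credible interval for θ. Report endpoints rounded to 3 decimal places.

Posterior: Beta(31.1, 34.6).
Equal-tailed 95% interval: the 0.025 and 0.975 quantiles of Beta(31.1, 34.6).
Posterior mean ≈ 0.473, SD ≈ 0.061; a Normal approximation gives roughly [0.354, 0.593].
Exact: F⁻¹(0.025) = 0.355; F⁻¹(0.975) = 0.594.

[0.355, 0.594]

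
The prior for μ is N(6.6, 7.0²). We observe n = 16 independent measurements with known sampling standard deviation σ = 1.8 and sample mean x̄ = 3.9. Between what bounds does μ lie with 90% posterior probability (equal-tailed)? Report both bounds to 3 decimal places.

Posterior precision = 1/7.0² + 16/1.8² = 0.0204 + 4.9383 = 4.9587, so posterior SD = 0.4491.
Posterior mean = (6.6/7.0² + 16·3.9/1.8²) / 4.9587 = 3.9111.
Interval: 3.9111 ± 1.645 × 0.4491 → [3.172, 4.650].

[3.172, 4.650]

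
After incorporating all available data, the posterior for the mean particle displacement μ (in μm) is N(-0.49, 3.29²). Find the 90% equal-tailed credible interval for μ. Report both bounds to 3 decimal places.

The posterior is symmetric, so the 90% equal-tailed interval is μ = -0.49 ± z·3.29 with z = 1.645.
Half-width: 1.645 × 3.29 = 5.412.
-0.49 − 5.412 = -5.902; -0.49 + 5.412 = 4.922.

[-5.902, 4.922]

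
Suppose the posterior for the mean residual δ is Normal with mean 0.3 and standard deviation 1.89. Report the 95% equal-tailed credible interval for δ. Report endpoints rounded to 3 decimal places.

The posterior is symmetric, so the 95% equal-tailed interval is δ = 0.3 ± z·1.89 with z = 1.960.
Half-width: 1.960 × 1.89 = 3.704.
0.3 − 3.704 = -3.404; 0.3 + 3.704 = 4.004.

[-3.404, 4.004]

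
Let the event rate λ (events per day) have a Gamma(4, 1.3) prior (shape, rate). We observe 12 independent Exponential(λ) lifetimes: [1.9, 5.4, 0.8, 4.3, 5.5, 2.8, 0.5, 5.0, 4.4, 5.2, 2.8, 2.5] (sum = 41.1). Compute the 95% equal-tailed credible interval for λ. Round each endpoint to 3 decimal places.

Posterior: Gamma(4+12, 1.3+41.1) = Gamma(16, 42.4) (shape, rate).
Equal-tailed 95% interval: Gamma(16, 42.4) quantiles at 0.025 and 0.975.
Posterior mean ≈ 0.377, SD ≈ 0.094; a Normal approximation gives roughly [0.192, 0.562].
Exact: lower = 0.216; upper = 0.583.

[0.216, 0.583]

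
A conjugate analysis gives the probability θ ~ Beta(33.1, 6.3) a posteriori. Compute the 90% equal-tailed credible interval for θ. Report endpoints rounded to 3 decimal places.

Posterior: Beta(33.1, 6.3).
Equal-tailed 90% interval: the 0.05 and 0.95 quantiles of Beta(33.1, 6.3).
Posterior mean ≈ 0.840, SD ≈ 0.058; a Normal approximation gives roughly [0.745, 0.935].
Exact: F⁻¹(0.05) = 0.736; F⁻¹(0.95) = 0.924.

[0.736, 0.924]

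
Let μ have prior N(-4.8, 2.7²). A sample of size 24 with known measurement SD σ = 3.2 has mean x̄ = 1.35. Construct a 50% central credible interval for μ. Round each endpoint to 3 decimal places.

[0.582, 1.438]

Posterior precision = 1/2.7² + 24/3.2² = 0.1372 + 2.3437 = 2.4809, so posterior SD = 0.6349.
Posterior mean = (-4.8/2.7² + 24·1.35/3.2²) / 2.4809 = 1.0100.
Interval: 1.0100 ± 0.674 × 0.6349 → [0.582, 1.438].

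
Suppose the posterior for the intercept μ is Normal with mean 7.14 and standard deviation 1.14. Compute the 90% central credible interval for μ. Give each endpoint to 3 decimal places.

The posterior is symmetric, so the 90% equal-tailed interval is μ = 7.14 ± z·1.14 with z = 1.645.
Half-width: 1.645 × 1.14 = 1.875.
7.14 − 1.875 = 5.265; 7.14 + 1.875 = 9.015.

[5.265, 9.015]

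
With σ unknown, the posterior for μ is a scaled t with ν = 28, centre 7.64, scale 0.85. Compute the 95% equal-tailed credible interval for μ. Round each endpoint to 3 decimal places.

[5.899, 9.381]

The t_28 distribution is symmetric; the 95% interval is 7.64 ± t·0.85 with t_{0.975,28} = 2.048.
Half-width: 2.048 × 0.85 = 1.741.
7.64 − 1.741 = 5.899; 7.64 + 1.741 = 9.381.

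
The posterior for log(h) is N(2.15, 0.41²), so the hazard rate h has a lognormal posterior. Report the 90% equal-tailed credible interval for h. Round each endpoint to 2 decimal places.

[4.37, 16.85]

On the log scale the 90% interval is 2.15 ± 1.645 × 0.41 = [1.4756, 2.8244].
Exponentiate: [e^1.4756, e^2.8244] = [4.37, 16.85].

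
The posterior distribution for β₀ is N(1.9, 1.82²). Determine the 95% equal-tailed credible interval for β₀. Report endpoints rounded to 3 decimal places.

The posterior is symmetric, so the 95% equal-tailed interval is β₀ = 1.9 ± z·1.82 with z = 1.960.
Half-width: 1.960 × 1.82 = 3.567.
1.9 − 3.567 = -1.667; 1.9 + 3.567 = 5.467.

[-1.667, 5.467]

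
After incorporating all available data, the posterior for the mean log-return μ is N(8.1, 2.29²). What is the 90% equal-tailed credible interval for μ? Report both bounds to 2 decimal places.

The posterior is symmetric, so the 90% equal-tailed interval is μ = 8.1 ± z·2.29 with z = 1.645.
Half-width: 1.645 × 2.29 = 3.77.
8.1 − 3.77 = 4.33; 8.1 + 3.77 = 11.87.

[4.33, 11.87]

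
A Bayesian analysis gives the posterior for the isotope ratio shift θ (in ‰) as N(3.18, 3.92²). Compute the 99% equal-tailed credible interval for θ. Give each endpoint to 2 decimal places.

[-6.92, 13.28]

The posterior is symmetric, so the 99% equal-tailed interval is θ = 3.18 ± z·3.92 with z = 2.576.
Half-width: 2.576 × 3.92 = 10.10.
3.18 − 10.10 = -6.92; 3.18 + 10.10 = 13.28.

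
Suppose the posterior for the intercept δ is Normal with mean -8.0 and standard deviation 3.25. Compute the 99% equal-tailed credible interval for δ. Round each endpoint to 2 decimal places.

The posterior is symmetric, so the 99% equal-tailed interval is δ = -8.0 ± z·3.25 with z = 2.576.
Half-width: 2.576 × 3.25 = 8.37.
-8.0 − 8.37 = -16.37; -8.0 + 8.37 = 0.37.

[-16.37, 0.37]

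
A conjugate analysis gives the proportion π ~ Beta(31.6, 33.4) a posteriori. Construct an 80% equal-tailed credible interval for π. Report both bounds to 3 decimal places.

[0.407, 0.565]

Posterior: Beta(31.6, 33.4).
Equal-tailed 80% interval: the 0.1 and 0.9 quantiles of Beta(31.6, 33.4).
Posterior mean ≈ 0.486, SD ≈ 0.062; a Normal approximation gives roughly [0.407, 0.565].
Exact: F⁻¹(0.1) = 0.407; F⁻¹(0.9) = 0.565.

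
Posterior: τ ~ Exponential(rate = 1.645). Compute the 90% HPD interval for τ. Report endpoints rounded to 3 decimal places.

[0.000, 1.400]

The exponential density is strictly decreasing on [0, ∞), so the HPD interval is anchored at 0: [0, q] with P(τ ≤ q) = 0.90.
q = −ln(1 − 0.90) / 1.645 = 2.3026 / 1.645 = 1.400.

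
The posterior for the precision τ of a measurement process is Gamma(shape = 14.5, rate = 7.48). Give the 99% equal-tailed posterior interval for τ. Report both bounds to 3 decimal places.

[0.877, 3.498]

Posterior: Gamma(shape 14.5, rate 7.48).
Equal-tailed 99% interval: Gamma(14.5, 7.48) quantiles at 0.005 and 0.995.
Posterior mean ≈ 1.939, SD ≈ 0.509; a Normal approximation gives roughly [0.627, 3.250].
Exact: lower = 0.877; upper = 3.498.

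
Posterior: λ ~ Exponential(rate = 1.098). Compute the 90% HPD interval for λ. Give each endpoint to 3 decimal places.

The exponential density is strictly decreasing on [0, ∞), so the HPD interval is anchored at 0: [0, q] with P(λ ≤ q) = 0.90.
q = −ln(1 − 0.90) / 1.098 = 2.3026 / 1.098 = 2.097.

[0.000, 2.097]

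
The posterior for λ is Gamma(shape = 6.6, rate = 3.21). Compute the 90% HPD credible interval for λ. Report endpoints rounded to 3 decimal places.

[0.785, 3.280]

The posterior is unimodal and skewed, so the HPD interval has equal density at both endpoints and is the shortest 90% interval.
Solving f(0.785) = f(3.280) with F(3.280) − F(0.785) = 0.90 gives [0.785, 3.280].
For comparison, the equal-tailed interval is [0.939, 3.525]; the HPD is narrower and shifted toward the mode.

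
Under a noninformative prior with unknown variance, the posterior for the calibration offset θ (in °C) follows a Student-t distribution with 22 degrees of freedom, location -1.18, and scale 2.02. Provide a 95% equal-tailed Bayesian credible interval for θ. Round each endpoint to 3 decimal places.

The t_22 distribution is symmetric; the 95% interval is -1.18 ± t·2.02 with t_{0.975,22} = 2.074.
Half-width: 2.074 × 2.02 = 4.189.
-1.18 − 4.189 = -5.369; -1.18 + 4.189 = 3.009.

[-5.369, 3.009]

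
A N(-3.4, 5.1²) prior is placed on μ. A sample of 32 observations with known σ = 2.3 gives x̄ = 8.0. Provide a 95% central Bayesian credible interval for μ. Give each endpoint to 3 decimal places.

[7.134, 8.722]

Posterior precision = 1/5.1² + 32/2.3² = 0.0384 + 6.0491 = 6.0876, so posterior SD = 0.4053.
Posterior mean = (-3.4/5.1² + 32·8.0/2.3²) / 6.0876 = 7.9280.
Interval: 7.9280 ± 1.960 × 0.4053 → [7.134, 8.722].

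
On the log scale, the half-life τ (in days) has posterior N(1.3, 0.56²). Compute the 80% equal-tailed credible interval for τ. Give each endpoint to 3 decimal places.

On the log scale the 80% interval is 1.3 ± 1.282 × 0.56 = [0.5823, 2.0177].
Exponentiate: [e^0.5823, e^2.0177] = [1.790, 7.521].

[1.790, 7.521]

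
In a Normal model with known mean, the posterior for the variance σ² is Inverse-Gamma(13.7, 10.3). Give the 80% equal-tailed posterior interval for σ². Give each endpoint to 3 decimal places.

Inverse-Gamma(13.7, 10.3) quantiles: F⁻¹(0.1) and F⁻¹(0.9).
Equivalently, 1/σ² ~ Gamma(13.7, rate = 10.3); invert its 0.9 and 0.1 quantiles.
Posterior mean ≈ 0.811, SD ≈ 0.237; a Normal approximation gives roughly [0.507, 1.115].
Exact: lower = 0.554; upper = 1.117.

[0.554, 1.117]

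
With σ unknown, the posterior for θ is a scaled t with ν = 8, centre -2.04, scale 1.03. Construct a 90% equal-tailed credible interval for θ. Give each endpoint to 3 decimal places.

[-3.955, -0.125]

The t_8 distribution is symmetric; the 90% interval is -2.04 ± t·1.03 with t_{0.95,8} = 1.860.
Half-width: 1.860 × 1.03 = 1.915.
-2.04 − 1.915 = -3.955; -2.04 + 1.915 = -0.125.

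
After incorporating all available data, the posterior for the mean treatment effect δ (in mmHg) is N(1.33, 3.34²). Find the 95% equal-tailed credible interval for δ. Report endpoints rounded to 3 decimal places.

The posterior is symmetric, so the 95% equal-tailed interval is δ = 1.33 ± z·3.34 with z = 1.960.
Half-width: 1.960 × 3.34 = 6.546.
1.33 − 6.546 = -5.216; 1.33 + 6.546 = 7.876.

[-5.216, 7.876]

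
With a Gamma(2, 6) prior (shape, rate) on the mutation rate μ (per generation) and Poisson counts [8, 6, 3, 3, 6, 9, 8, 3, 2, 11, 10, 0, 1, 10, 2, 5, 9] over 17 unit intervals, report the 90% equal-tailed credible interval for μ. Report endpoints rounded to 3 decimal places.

[3.578, 4.993]

Posterior: Gamma(2+96, 6+17) = Gamma(98, 23) (shape, rate).
Equal-tailed 90% interval: Gamma(98, 23) quantiles at 0.05 and 0.95.
Posterior mean ≈ 4.261, SD ≈ 0.430; a Normal approximation gives roughly [3.553, 4.969].
Exact: lower = 3.578; upper = 4.993.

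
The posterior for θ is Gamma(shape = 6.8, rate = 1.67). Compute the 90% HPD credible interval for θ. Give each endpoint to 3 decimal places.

[1.588, 6.464]

The posterior is unimodal and skewed, so the HPD interval has equal density at both endpoints and is the shortest 90% interval.
Solving f(1.588) = f(6.464) with F(6.464) − F(1.588) = 0.90 gives [1.588, 6.464].
For comparison, the equal-tailed interval is [1.886, 6.933]; the HPD is narrower and shifted toward the mode.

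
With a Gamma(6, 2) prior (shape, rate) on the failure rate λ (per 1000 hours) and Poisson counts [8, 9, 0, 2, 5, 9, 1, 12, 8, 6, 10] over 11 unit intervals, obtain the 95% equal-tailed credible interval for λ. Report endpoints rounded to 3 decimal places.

[4.606, 7.232]

Posterior: Gamma(6+70, 2+11) = Gamma(76, 13) (shape, rate).
Equal-tailed 95% interval: Gamma(76, 13) quantiles at 0.025 and 0.975.
Posterior mean ≈ 5.846, SD ≈ 0.671; a Normal approximation gives roughly [4.532, 7.161].
Exact: lower = 4.606; upper = 7.232.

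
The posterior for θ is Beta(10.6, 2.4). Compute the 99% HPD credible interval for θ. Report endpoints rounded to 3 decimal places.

[0.517, 0.995]

The posterior is unimodal and skewed, so the HPD interval has equal density at both endpoints and is the shortest 99% interval.
Solving f(0.517) = f(0.995) with F(0.995) − F(0.517) = 0.99 gives [0.517, 0.995].
For comparison, the equal-tailed interval is [0.483, 0.984]; the HPD is narrower and shifted toward the mode.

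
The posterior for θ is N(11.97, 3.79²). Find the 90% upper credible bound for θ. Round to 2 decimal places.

16.83

Need U with P(θ ≤ U) = 0.90: U = 11.97 + z_{0.1}·3.79.
z = 1.282; U = 11.97 + 1.282 × 3.79 = 16.83.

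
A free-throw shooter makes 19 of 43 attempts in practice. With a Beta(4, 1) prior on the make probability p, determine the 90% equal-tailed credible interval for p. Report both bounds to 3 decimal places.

Posterior: Beta(4+19, 1+24) = Beta(23, 25).
Equal-tailed 90% interval: the 0.05 and 0.95 quantiles of Beta(23, 25).
Posterior mean ≈ 0.479, SD ≈ 0.071; a Normal approximation gives roughly [0.362, 0.597].
Exact: F⁻¹(0.05) = 0.362; F⁻¹(0.95) = 0.597.

[0.362, 0.597]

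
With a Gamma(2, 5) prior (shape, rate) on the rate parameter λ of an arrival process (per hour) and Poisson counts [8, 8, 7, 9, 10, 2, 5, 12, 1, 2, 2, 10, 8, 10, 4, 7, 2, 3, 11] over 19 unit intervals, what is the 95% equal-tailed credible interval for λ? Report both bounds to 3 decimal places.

Posterior: Gamma(2+121, 5+19) = Gamma(123, 24) (shape, rate).
Equal-tailed 95% interval: Gamma(123, 24) quantiles at 0.025 and 0.975.
Posterior mean ≈ 5.125, SD ≈ 0.462; a Normal approximation gives roughly [4.219, 6.031].
Exact: lower = 4.259; upper = 6.070.

[4.259, 6.070]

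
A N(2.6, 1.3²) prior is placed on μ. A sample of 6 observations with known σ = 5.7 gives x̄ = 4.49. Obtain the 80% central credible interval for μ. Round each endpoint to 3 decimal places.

[1.595, 4.504]

Posterior precision = 1/1.3² + 6/5.7² = 0.5917 + 0.1847 = 0.7764, so posterior SD = 1.1349.
Posterior mean = (2.6/1.3² + 6·4.49/5.7²) / 0.7764 = 3.0496.
Interval: 3.0496 ± 1.282 × 1.1349 → [1.595, 4.504].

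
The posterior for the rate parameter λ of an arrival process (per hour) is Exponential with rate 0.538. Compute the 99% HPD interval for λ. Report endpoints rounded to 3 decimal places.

[0.000, 8.560]

The exponential density is strictly decreasing on [0, ∞), so the HPD interval is anchored at 0: [0, q] with P(λ ≤ q) = 0.99.
q = −ln(1 − 0.99) / 0.538 = 4.6052 / 0.538 = 8.560.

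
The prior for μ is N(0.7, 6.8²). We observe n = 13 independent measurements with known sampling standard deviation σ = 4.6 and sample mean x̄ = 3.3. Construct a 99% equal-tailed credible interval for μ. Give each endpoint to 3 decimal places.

Posterior precision = 1/6.8² + 13/4.6² = 0.0216 + 0.6144 = 0.6360, so posterior SD = 1.2539.
Posterior mean = (0.7/6.8² + 13·3.3/4.6²) / 0.6360 = 3.2116.
Interval: 3.2116 ± 2.576 × 1.2539 → [-0.018, 6.442].

[-0.018, 6.442]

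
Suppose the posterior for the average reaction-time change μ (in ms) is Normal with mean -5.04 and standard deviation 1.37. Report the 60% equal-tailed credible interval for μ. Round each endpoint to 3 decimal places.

The posterior is symmetric, so the 60% equal-tailed interval is μ = -5.04 ± z·1.37 with z = 0.842.
Half-width: 0.842 × 1.37 = 1.153.
-5.04 − 1.153 = -6.193; -5.04 + 1.153 = -3.887.

[-6.193, -3.887]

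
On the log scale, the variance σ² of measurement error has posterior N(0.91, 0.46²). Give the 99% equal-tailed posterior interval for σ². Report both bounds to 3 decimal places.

[0.760, 8.124]

On the log scale the 99% interval is 0.91 ± 2.576 × 0.46 = [-0.2749, 2.0949].
Exponentiate: [e^-0.2749, e^2.0949] = [0.760, 8.124].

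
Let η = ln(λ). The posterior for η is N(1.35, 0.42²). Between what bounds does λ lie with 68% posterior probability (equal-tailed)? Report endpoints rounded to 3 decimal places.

On the log scale the 68% interval is 1.35 ± 0.994 × 0.42 = [0.9323, 1.7677].
Exponentiate: [e^0.9323, e^1.7677] = [2.540, 5.857].

[2.540, 5.857]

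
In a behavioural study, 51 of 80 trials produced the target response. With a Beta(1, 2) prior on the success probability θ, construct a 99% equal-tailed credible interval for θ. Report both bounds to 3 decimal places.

Posterior: Beta(1+51, 2+29) = Beta(52, 31).
Equal-tailed 99% interval: the 0.005 and 0.995 quantiles of Beta(52, 31).
Posterior mean ≈ 0.627, SD ≈ 0.053; a Normal approximation gives roughly [0.491, 0.762].
Exact: F⁻¹(0.005) = 0.486; F⁻¹(0.995) = 0.755.

[0.486, 0.755]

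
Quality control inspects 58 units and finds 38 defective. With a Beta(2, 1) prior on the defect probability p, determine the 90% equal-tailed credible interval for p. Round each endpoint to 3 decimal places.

Posterior: Beta(2+38, 1+20) = Beta(40, 21).
Equal-tailed 90% interval: the 0.05 and 0.95 quantiles of Beta(40, 21).
Posterior mean ≈ 0.656, SD ≈ 0.060; a Normal approximation gives roughly [0.556, 0.755].
Exact: F⁻¹(0.05) = 0.554; F⁻¹(0.95) = 0.752.

[0.554, 0.752]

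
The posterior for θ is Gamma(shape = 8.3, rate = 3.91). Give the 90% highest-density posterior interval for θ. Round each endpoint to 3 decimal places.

The posterior is unimodal and skewed, so the HPD interval has equal density at both endpoints and is the shortest 90% interval.
Solving f(0.940) = f(3.264) with F(3.264) − F(0.940) = 0.90 gives [0.940, 3.264].
For comparison, the equal-tailed interval is [1.072, 3.462]; the HPD is narrower and shifted toward the mode.

[0.940, 3.264]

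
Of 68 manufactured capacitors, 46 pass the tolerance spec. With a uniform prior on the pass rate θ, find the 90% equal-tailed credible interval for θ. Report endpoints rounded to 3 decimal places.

Posterior: Beta(1+46, 1+22) = Beta(47, 23).
Equal-tailed 90% interval: the 0.05 and 0.95 quantiles of Beta(47, 23).
Posterior mean ≈ 0.671, SD ≈ 0.056; a Normal approximation gives roughly [0.580, 0.763].
Exact: F⁻¹(0.05) = 0.577; F⁻¹(0.95) = 0.760.

[0.577, 0.760]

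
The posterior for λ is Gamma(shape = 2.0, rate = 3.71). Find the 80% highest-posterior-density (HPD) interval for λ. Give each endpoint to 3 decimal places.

The posterior is unimodal and skewed, so the HPD interval has equal density at both endpoints and is the shortest 80% interval.
Solving f(0.045) = f(0.830) with F(0.830) − F(0.045) = 0.80 gives [0.045, 0.830].
For comparison, the equal-tailed interval is [0.143, 1.048]; the HPD is narrower and shifted toward the mode.

[0.045, 0.830]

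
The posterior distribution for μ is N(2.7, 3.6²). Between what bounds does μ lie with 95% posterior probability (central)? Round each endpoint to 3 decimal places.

The posterior is symmetric, so the 95% equal-tailed interval is μ = 2.7 ± z·3.6 with z = 1.960.
Half-width: 1.960 × 3.6 = 7.056.
2.7 − 7.056 = -4.356; 2.7 + 7.056 = 9.756.

[-4.356, 9.756]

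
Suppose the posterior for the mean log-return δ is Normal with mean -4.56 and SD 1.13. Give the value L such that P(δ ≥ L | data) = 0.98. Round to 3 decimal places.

Need L with P(δ ≥ L) = 0.98: L = -4.56 − z_{0.02}·1.13.
z = 2.054; L = -4.56 − 2.054 × 1.13 = -6.881.

-6.881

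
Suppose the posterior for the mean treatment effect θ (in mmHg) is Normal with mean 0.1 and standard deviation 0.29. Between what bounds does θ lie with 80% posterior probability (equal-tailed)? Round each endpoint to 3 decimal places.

[-0.272, 0.472]

The posterior is symmetric, so the 80% equal-tailed interval is θ = 0.1 ± z·0.29 with z = 1.282.
Half-width: 1.282 × 0.29 = 0.372.
0.1 − 0.372 = -0.272; 0.1 + 0.372 = 0.472.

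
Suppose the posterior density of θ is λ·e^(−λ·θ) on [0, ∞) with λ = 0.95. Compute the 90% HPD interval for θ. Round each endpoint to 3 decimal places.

[0.000, 2.424]

The exponential density is strictly decreasing on [0, ∞), so the HPD interval is anchored at 0: [0, q] with P(θ ≤ q) = 0.90.
q = −ln(1 − 0.90) / 0.95 = 2.3026 / 0.95 = 2.424.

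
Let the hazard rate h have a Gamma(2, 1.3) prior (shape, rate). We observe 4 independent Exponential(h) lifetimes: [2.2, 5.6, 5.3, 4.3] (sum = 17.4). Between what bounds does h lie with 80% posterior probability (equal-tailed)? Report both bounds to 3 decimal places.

Posterior: Gamma(2+4, 1.3+17.4) = Gamma(6, 18.7) (shape, rate).
Equal-tailed 80% interval: Gamma(6, 18.7) quantiles at 0.1 and 0.9.
Posterior mean ≈ 0.321, SD ≈ 0.131; a Normal approximation gives roughly [0.153, 0.489].
Exact: lower = 0.169; upper = 0.496.

[0.169, 0.496]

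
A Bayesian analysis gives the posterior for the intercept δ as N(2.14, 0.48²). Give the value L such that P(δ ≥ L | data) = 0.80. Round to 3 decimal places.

Need L with P(δ ≥ L) = 0.80: L = 2.14 − z_{0.2}·0.48.
z = 0.842; L = 2.14 − 0.842 × 0.48 = 1.736.

1.736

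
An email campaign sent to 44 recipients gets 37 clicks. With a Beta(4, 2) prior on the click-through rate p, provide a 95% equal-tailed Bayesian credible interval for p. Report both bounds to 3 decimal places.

[0.703, 0.912]

Posterior: Beta(4+37, 2+7) = Beta(41, 9).
Equal-tailed 95% interval: the 0.025 and 0.975 quantiles of Beta(41, 9).
Posterior mean ≈ 0.820, SD ≈ 0.054; a Normal approximation gives roughly [0.715, 0.925].
Exact: F⁻¹(0.025) = 0.703; F⁻¹(0.975) = 0.912.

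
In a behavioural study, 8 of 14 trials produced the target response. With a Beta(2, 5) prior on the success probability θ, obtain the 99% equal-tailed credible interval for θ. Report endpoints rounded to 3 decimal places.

Posterior: Beta(2+8, 5+6) = Beta(10, 11).
Equal-tailed 99% interval: the 0.005 and 0.995 quantiles of Beta(10, 11).
Posterior mean ≈ 0.476, SD ≈ 0.106; a Normal approximation gives roughly [0.202, 0.750].
Exact: F⁻¹(0.005) = 0.218; F⁻¹(0.995) = 0.743.

[0.218, 0.743]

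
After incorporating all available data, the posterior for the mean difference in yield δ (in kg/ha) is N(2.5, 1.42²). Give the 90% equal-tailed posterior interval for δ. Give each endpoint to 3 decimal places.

The posterior is symmetric, so the 90% equal-tailed interval is δ = 2.5 ± z·1.42 with z = 1.645.
Half-width: 1.645 × 1.42 = 2.336.
2.5 − 2.336 = 0.164; 2.5 + 2.336 = 4.836.

[0.164, 4.836]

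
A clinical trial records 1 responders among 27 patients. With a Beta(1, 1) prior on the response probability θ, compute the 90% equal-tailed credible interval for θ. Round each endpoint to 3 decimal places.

Posterior: Beta(1+1, 1+26) = Beta(2, 27).
Equal-tailed 90% interval: the 0.05 and 0.95 quantiles of Beta(2, 27).
Posterior mean ≈ 0.069, SD ≈ 0.046; a Normal approximation gives roughly [-0.007, 0.145].
Exact: F⁻¹(0.05) = 0.013; F⁻¹(0.95) = 0.159.

[0.013, 0.159]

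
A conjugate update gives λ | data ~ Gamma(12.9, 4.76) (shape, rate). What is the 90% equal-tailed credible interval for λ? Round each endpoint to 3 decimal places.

[1.599, 4.059]

Posterior: Gamma(shape 12.9, rate 4.76).
Equal-tailed 90% interval: Gamma(12.9, 4.76) quantiles at 0.05 and 0.95.
Posterior mean ≈ 2.710, SD ≈ 0.755; a Normal approximation gives roughly [1.469, 3.951].
Exact: lower = 1.599; upper = 4.059.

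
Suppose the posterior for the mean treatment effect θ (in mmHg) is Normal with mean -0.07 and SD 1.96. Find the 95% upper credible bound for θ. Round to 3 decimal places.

3.154

Need U with P(θ ≤ U) = 0.95: U = -0.07 + z_{0.05}·1.96.
z = 1.645; U = -0.07 + 1.645 × 1.96 = 3.154.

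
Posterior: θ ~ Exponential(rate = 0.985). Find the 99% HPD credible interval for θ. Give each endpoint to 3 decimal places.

The exponential density is strictly decreasing on [0, ∞), so the HPD interval is anchored at 0: [0, q] with P(θ ≤ q) = 0.99.
q = −ln(1 − 0.99) / 0.985 = 4.6052 / 0.985 = 4.675.

[0.000, 4.675]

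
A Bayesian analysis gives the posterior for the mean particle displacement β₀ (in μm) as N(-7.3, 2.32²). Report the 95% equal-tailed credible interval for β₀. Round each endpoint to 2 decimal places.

[-11.85, -2.75]

The posterior is symmetric, so the 95% equal-tailed interval is β₀ = -7.3 ± z·2.32 with z = 1.960.
Half-width: 1.960 × 2.32 = 4.55.
-7.3 − 4.55 = -11.85; -7.3 + 4.55 = -2.75.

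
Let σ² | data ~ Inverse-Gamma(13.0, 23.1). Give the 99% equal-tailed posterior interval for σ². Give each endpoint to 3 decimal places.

Inverse-Gamma(13.0, 23.1) quantiles: F⁻¹(0.005) and F⁻¹(0.995).
Equivalently, 1/σ² ~ Gamma(13.0, rate = 23.1); invert its 0.995 and 0.005 quantiles.
Posterior mean ≈ 1.925, SD ≈ 0.580; a Normal approximation gives roughly [0.430, 3.420].
Exact: lower = 0.957; upper = 4.140.

[0.957, 4.140]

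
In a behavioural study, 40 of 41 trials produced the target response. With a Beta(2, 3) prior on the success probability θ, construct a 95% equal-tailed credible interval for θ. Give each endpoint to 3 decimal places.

Posterior: Beta(2+40, 3+1) = Beta(42, 4).
Equal-tailed 95% interval: the 0.025 and 0.975 quantiles of Beta(42, 4).
Posterior mean ≈ 0.913, SD ≈ 0.041; a Normal approximation gives roughly [0.832, 0.994].
Exact: F⁻¹(0.025) = 0.817; F⁻¹(0.975) = 0.975.

[0.817, 0.975]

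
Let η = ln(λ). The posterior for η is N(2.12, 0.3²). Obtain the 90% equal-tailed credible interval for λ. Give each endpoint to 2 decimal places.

On the log scale the 90% interval is 2.12 ± 1.645 × 0.3 = [1.6265, 2.6135].
Exponentiate: [e^1.6265, e^2.6135] = [5.09, 13.65].

[5.09, 13.65]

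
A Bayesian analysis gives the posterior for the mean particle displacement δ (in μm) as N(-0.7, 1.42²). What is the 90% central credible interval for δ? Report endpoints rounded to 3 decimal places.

[-3.036, 1.636]

The posterior is symmetric, so the 90% equal-tailed interval is δ = -0.7 ± z·1.42 with z = 1.645.
Half-width: 1.645 × 1.42 = 2.336.
-0.7 − 2.336 = -3.036; -0.7 + 2.336 = 1.636.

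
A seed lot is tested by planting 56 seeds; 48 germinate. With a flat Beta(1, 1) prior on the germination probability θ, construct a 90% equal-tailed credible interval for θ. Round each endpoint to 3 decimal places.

[0.761, 0.915]

Posterior: Beta(1+48, 1+8) = Beta(49, 9).
Equal-tailed 90% interval: the 0.05 and 0.95 quantiles of Beta(49, 9).
Posterior mean ≈ 0.845, SD ≈ 0.047; a Normal approximation gives roughly [0.767, 0.922].
Exact: F⁻¹(0.05) = 0.761; F⁻¹(0.95) = 0.915.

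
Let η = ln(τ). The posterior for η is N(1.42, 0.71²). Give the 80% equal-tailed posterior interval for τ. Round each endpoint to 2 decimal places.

On the log scale the 80% interval is 1.42 ± 1.282 × 0.71 = [0.5101, 2.3299].
Exponentiate: [e^0.5101, e^2.3299] = [1.67, 10.28].

[1.67, 10.28]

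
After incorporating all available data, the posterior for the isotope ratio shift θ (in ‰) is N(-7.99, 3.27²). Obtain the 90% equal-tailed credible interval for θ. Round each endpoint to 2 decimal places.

[-13.37, -2.61]

The posterior is symmetric, so the 90% equal-tailed interval is θ = -7.99 ± z·3.27 with z = 1.645.
Half-width: 1.645 × 3.27 = 5.38.
-7.99 − 5.38 = -13.37; -7.99 + 5.38 = -2.61.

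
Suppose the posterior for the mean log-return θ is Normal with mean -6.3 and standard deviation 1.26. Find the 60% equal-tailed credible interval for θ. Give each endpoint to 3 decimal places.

The posterior is symmetric, so the 60% equal-tailed interval is θ = -6.3 ± z·1.26 with z = 0.842.
Half-width: 0.842 × 1.26 = 1.060.
-6.3 − 1.060 = -7.360; -6.3 + 1.060 = -5.240.

[-7.360, -5.240]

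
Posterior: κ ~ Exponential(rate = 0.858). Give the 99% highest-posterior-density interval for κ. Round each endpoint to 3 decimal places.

The exponential density is strictly decreasing on [0, ∞), so the HPD interval is anchored at 0: [0, q] with P(κ ≤ q) = 0.99.
q = −ln(1 − 0.99) / 0.858 = 4.6052 / 0.858 = 5.367.

[0.000, 5.367]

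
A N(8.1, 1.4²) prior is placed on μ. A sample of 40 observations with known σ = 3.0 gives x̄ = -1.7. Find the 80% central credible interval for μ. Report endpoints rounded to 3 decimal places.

Posterior precision = 1/1.4² + 40/3.0² = 0.5102 + 4.4444 = 4.9546, so posterior SD = 0.4493.
Posterior mean = (8.1/1.4² + 40·-1.7/3.0²) / 4.9546 = -0.6908.
Interval: -0.6908 ± 1.282 × 0.4493 → [-1.267, -0.115].

[-1.267, -0.115]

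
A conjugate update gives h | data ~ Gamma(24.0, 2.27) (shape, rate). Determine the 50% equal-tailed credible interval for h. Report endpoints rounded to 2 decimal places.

[9.05, 11.94]

Posterior: Gamma(shape 24.0, rate 2.27).
Equal-tailed 50% interval: Gamma(24.0, 2.27) quantiles at 0.25 and 0.75.
Posterior mean ≈ 10.57, SD ≈ 2.16; a Normal approximation gives roughly [9.12, 12.03].
Exact: lower = 9.05; upper = 11.94.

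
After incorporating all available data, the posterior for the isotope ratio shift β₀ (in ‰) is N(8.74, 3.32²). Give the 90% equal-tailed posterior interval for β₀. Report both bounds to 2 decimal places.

[3.28, 14.20]

The posterior is symmetric, so the 90% equal-tailed interval is β₀ = 8.74 ± z·3.32 with z = 1.645.
Half-width: 1.645 × 3.32 = 5.46.
8.74 − 5.46 = 3.28; 8.74 + 5.46 = 14.20.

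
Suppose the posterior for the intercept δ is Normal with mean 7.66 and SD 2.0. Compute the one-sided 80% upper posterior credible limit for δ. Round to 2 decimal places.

9.34

Need U with P(δ ≤ U) = 0.80: U = 7.66 + z_{0.2}·2.0.
z = 0.842; U = 7.66 + 0.842 × 2.0 = 9.34.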